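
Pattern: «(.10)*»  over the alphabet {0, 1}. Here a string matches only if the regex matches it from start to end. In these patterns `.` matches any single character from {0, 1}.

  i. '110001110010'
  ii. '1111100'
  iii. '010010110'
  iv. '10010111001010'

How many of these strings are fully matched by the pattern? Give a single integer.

i → no match
ii → no match
iii → match
iv → no match
Total matched: 1

1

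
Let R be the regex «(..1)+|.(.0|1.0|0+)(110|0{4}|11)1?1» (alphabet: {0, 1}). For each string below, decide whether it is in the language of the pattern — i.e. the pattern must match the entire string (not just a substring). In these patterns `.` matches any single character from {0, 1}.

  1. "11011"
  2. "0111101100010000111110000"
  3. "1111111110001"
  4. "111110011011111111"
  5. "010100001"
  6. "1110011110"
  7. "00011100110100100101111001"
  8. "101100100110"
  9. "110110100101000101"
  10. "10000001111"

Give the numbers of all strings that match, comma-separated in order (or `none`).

1 → no match
2 → no match — must end with "1"
3 → no match
4 → no match
5 → no match
6 → no match — must end with "1"
7 → no match
8 → no match — must end with "1"
9 → no match
10 → match

10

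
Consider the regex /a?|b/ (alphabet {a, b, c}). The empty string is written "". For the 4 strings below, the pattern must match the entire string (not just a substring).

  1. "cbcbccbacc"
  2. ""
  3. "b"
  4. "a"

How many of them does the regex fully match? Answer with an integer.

1. "cbcbccbacc" → no match
2. "" → match
3. "b" → match
4. "a" → match
Total matched: 3

3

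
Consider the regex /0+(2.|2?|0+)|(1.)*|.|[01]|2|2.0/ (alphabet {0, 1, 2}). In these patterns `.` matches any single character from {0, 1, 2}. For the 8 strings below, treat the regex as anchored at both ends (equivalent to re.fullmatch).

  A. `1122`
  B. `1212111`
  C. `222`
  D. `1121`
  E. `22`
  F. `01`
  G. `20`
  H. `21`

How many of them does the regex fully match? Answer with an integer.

0

A → no match
B → no match
C → no match
D → no match
E → no match
F → no match
G → no match
H → no match
Total matched: 0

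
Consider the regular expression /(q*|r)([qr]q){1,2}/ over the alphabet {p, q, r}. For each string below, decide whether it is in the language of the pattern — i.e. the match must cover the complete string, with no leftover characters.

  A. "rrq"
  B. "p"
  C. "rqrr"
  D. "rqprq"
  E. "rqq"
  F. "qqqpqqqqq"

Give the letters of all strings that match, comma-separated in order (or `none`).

A → match
B → no match — must end with "q"
C → no match — must end with "q"
D → no match
E → match
F → no match

A, E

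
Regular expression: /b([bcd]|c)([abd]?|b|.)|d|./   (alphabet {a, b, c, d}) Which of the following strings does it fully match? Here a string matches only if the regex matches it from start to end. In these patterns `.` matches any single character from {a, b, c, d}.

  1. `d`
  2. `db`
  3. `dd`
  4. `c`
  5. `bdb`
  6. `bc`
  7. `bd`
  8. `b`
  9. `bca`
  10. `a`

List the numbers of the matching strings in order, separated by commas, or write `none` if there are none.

1. `d` → match
2. `db` → no match
3. `dd` → no match
4. `c` → match
5. `bdb` → match
6. `bc` → match
7. `bd` → match
8. `b` → match
9. `bca` → match
10. `a` → match

1, 4, 5, 6, 7, 8, 9, 10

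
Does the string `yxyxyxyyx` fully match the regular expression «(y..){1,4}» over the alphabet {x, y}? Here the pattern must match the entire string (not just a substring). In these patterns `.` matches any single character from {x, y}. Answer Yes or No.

No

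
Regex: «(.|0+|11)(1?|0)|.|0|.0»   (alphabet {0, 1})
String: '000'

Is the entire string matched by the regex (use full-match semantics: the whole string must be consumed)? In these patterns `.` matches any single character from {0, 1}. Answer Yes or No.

Yes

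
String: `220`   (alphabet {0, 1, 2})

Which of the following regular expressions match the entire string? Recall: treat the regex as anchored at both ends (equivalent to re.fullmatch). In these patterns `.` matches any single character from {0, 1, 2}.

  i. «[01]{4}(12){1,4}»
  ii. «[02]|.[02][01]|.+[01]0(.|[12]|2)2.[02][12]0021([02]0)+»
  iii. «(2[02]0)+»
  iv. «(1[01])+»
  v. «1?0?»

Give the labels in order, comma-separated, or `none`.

ii, iii

i → no match — must end with `12`
ii → match
iii → match
iv → no match — must start with `1`
v → no match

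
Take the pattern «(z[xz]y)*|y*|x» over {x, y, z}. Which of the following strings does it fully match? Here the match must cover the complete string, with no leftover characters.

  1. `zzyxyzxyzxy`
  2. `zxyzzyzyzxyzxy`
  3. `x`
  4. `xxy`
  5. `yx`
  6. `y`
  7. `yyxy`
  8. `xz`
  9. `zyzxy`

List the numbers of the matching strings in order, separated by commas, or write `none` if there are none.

1 → no match
2 → no match
3 → match
4 → no match
5 → no match
6 → match
7 → no match
8 → no match
9 → no match

3, 6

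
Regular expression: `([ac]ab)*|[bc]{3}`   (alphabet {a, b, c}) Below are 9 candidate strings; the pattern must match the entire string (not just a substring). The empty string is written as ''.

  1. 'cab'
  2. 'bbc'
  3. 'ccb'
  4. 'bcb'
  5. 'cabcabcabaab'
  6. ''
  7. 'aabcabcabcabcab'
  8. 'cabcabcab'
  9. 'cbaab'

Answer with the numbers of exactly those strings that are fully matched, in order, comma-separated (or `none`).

1, 2, 3, 4, 5, 6, 7, 8

1 → match
2 → match
3 → match
4 → match
5 → match
6 → match
7 → match
8 → match
9 → no match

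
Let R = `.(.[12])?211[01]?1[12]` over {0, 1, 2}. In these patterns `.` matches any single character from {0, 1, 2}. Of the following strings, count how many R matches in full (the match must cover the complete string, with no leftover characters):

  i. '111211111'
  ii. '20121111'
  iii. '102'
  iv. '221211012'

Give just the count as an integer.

i → match
ii → match
iii → no match
iv → match
Total matched: 3

3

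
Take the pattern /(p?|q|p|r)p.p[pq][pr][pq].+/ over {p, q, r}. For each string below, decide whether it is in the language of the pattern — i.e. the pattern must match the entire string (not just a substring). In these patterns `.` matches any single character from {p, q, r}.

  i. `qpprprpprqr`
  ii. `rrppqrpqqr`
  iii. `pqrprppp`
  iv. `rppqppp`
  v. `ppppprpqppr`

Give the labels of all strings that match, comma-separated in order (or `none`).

i → no match
ii → no match
iii → no match
iv → no match
v → match

v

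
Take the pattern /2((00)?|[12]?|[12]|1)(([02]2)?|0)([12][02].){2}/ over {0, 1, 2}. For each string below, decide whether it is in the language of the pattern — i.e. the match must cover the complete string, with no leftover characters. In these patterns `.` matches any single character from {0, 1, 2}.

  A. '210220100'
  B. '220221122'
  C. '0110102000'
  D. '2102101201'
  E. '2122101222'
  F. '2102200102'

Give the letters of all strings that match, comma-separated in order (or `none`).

A → match
B → match
C → no match — must start with '2'
D → match
E → match
F → match

A, B, D, E, F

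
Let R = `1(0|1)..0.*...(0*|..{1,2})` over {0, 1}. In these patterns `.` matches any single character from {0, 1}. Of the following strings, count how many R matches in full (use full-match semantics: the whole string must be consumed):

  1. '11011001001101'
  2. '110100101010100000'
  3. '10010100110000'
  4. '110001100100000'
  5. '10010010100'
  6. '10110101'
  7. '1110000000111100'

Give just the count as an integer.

1 → no match
2 → match
3 → match
4 → match
5 → match
6 → match
7 → match
Total matched: 6

6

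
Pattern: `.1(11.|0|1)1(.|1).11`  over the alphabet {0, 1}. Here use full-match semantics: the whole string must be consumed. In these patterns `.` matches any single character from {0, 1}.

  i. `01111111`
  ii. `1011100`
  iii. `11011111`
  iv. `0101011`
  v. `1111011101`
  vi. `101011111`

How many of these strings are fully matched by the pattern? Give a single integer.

2

i → match
ii → no match — must end with `11`
iii → match
iv → no match
v → no match — must end with `11`
vi → no match
Total matched: 2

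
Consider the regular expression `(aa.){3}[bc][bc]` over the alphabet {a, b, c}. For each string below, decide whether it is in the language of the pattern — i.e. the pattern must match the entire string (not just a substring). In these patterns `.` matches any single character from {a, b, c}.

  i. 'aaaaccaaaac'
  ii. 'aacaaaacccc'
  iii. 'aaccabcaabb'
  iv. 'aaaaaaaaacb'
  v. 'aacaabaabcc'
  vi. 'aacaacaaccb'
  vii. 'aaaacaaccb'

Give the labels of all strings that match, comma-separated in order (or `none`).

i → no match
ii → no match
iii → no match
iv → match
v → match
vi → match
vii → no match

iv, v, vi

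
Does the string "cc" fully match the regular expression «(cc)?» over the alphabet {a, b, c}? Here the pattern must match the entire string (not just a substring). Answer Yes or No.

Yes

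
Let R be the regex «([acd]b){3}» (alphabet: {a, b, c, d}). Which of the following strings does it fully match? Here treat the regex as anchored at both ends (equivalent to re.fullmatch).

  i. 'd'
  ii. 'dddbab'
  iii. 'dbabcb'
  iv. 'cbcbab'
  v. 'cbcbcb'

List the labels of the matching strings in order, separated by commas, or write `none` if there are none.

i. 'd' → no match — must end with 'b'
ii. 'dddbab' → no match
iii. 'dbabcb' → match
iv. 'cbcbab' → match
v. 'cbcbcb' → match

iii, iv, v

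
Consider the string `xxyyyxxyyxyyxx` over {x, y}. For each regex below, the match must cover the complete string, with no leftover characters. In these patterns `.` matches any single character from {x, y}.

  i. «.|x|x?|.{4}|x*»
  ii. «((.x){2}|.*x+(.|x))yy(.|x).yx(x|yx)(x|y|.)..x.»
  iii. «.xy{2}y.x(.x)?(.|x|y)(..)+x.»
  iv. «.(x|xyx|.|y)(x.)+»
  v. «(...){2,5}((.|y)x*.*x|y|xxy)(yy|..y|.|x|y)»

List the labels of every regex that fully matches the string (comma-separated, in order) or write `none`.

i → no match
ii → no match
iii → match
iv → no match
v → match

iii, v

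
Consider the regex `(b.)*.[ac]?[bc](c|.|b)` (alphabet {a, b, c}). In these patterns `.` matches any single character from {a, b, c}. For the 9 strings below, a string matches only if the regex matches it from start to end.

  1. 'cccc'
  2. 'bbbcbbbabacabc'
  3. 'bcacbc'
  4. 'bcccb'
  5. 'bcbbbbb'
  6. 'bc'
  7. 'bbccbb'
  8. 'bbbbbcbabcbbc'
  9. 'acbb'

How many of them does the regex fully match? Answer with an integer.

8

1 → match
2 → match
3 → match
4 → match
5 → match
6 → no match
7 → match
8 → match
9 → match
Total matched: 8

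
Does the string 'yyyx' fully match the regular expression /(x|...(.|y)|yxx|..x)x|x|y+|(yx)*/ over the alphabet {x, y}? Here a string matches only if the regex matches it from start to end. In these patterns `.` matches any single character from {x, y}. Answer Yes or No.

No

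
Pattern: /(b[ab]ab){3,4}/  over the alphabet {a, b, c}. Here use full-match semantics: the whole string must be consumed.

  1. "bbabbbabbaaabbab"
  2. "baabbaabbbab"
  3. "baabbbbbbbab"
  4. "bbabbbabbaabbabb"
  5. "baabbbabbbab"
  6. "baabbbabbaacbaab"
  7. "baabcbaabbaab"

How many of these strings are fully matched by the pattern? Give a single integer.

1 → no match
2 → match
3 → no match
4 → no match — must end with "ab"
5 → match
6 → no match
7 → no match
Total matched: 2

2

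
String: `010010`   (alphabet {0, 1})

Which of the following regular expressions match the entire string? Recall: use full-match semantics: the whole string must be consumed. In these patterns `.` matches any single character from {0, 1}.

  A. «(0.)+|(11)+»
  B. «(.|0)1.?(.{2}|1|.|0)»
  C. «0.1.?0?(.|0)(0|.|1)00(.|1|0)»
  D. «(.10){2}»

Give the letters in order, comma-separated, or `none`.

D

A → no match
B → no match
C → no match
D → match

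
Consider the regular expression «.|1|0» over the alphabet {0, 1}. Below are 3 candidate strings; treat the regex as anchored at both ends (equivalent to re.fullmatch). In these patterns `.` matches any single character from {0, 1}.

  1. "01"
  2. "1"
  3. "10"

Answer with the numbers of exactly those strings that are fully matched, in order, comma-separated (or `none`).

1. "01" → no match
2. "1" → match
3. "10" → no match

2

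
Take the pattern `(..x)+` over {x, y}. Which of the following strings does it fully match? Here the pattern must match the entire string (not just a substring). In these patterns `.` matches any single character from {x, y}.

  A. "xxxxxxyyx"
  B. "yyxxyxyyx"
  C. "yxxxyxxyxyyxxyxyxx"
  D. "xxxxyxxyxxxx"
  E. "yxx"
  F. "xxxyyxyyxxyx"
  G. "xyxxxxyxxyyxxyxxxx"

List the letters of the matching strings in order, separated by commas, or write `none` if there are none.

A, B, C, D, E, F, G

A → match
B → match
C → match
D → match
E → match
F → match
G → match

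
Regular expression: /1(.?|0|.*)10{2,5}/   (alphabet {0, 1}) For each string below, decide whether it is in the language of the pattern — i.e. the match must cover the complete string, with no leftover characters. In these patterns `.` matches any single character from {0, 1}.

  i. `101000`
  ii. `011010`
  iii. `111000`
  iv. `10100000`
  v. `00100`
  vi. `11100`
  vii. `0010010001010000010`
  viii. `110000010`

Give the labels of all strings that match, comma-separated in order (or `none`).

i, iii, iv, vi

i → match
ii → no match — must start with `1`
iii → match
iv → match
v → no match — must start with `1`
vi → match
vii → no match — must start with `1`
viii → no match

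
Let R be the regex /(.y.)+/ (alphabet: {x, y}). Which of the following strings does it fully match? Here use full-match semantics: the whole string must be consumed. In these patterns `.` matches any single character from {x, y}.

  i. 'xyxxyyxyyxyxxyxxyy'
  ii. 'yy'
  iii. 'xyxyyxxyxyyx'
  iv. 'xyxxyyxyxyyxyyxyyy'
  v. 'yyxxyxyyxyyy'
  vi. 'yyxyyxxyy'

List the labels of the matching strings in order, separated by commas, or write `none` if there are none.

i → match
ii. 'yy' → no match
iii. 'xyxyyxxyxyyx' → match
iv → match
v. 'yyxxyxyyxyyy' → match
vi. 'yyxyyxxyy' → match

i, iii, iv, v, vi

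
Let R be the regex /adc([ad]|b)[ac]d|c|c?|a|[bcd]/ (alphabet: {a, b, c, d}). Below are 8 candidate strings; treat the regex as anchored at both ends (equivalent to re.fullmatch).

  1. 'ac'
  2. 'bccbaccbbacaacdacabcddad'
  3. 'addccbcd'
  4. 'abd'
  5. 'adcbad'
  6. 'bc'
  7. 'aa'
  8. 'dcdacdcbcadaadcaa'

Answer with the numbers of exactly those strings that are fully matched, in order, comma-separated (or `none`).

1. 'ac' → no match
2 → no match
3. 'addccbcd' → no match
4. 'abd' → no match
5. 'adcbad' → match
6. 'bc' → no match
7. 'aa' → no match
8 → no match

5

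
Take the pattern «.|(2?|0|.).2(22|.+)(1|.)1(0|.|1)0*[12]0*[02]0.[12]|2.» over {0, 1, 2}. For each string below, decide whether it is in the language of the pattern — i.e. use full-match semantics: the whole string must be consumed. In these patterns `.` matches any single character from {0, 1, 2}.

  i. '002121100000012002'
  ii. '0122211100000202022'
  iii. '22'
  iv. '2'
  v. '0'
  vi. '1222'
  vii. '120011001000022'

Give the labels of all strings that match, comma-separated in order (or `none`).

i → match
ii → match
iii → match
iv → match
v → match
vi → no match
vii → match

i, ii, iii, iv, v, vii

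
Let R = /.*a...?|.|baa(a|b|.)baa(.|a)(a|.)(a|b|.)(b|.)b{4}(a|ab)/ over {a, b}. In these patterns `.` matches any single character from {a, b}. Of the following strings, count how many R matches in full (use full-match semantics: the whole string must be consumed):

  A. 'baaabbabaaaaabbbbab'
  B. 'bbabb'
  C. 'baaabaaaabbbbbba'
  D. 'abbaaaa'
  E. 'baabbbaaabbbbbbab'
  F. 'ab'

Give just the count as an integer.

3

A → no match
B → match
C → match
D → match
E → no match
F → no match
Total matched: 3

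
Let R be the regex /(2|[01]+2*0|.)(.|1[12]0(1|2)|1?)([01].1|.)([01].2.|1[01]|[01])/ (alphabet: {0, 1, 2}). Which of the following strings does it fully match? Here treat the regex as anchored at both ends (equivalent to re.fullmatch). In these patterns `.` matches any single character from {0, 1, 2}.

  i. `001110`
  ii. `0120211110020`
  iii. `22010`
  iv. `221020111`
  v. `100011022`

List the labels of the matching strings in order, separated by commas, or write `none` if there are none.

i, iii, v

i → match
ii → no match
iii → match
iv → no match
v → match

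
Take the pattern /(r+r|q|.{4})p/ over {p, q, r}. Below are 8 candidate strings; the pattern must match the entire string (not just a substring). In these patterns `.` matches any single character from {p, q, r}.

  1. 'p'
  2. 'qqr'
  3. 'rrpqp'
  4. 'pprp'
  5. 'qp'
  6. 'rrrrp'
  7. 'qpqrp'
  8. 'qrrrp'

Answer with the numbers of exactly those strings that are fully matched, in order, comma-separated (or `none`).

3, 5, 6, 7, 8

1 → no match
2 → no match — must end with 'p'
3 → match
4 → no match
5 → match
6 → match
7 → match
8 → match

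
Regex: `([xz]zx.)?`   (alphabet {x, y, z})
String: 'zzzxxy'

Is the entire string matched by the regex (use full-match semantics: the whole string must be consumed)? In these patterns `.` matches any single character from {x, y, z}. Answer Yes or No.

No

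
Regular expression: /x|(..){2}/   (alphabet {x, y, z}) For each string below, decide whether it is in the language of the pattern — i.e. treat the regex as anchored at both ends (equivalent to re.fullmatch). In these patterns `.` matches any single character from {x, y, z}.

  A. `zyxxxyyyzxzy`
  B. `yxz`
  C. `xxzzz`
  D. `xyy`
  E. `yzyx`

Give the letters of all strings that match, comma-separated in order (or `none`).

A → no match
B → no match
C → no match
D → no match
E → match

E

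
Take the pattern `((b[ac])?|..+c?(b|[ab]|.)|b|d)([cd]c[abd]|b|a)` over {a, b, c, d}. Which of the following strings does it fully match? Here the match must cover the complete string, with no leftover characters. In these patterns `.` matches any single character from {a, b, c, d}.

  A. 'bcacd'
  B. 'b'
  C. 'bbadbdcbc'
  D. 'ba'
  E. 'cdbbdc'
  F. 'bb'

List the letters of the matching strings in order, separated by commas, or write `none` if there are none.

A → no match
B → match
C → no match
D → match
E → no match
F → match

B, D, F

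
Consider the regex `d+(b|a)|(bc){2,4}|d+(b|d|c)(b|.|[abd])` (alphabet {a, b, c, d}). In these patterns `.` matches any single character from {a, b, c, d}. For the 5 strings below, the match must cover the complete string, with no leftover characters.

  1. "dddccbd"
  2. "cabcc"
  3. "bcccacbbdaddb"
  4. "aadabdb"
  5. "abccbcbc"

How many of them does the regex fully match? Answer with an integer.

1 → no match
2 → no match
3 → no match
4 → no match
5 → no match
Total matched: 0

0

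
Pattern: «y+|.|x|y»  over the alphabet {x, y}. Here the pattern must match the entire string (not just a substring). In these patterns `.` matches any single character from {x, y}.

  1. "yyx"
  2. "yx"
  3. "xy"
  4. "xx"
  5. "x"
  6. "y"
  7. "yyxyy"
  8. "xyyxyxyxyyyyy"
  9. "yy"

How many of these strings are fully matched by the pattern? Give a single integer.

1 → no match
2 → no match
3 → no match
4 → no match
5 → match
6 → match
7 → no match
8 → no match
9 → match
Total matched: 3

3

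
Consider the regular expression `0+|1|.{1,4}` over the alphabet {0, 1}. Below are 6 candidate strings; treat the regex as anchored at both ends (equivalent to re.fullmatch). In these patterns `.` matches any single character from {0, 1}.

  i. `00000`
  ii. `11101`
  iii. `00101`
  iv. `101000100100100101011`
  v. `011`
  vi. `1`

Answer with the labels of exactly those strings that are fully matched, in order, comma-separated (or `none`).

i, v, vi

i → match
ii → no match
iii → no match
iv → no match
v → match
vi → match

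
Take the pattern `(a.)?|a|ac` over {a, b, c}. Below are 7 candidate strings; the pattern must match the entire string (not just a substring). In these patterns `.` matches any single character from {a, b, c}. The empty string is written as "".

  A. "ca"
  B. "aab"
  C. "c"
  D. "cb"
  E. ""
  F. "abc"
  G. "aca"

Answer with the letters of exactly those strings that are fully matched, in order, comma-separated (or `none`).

E

A → no match
B → no match
C → no match
D → no match
E → match
F → no match
G → no match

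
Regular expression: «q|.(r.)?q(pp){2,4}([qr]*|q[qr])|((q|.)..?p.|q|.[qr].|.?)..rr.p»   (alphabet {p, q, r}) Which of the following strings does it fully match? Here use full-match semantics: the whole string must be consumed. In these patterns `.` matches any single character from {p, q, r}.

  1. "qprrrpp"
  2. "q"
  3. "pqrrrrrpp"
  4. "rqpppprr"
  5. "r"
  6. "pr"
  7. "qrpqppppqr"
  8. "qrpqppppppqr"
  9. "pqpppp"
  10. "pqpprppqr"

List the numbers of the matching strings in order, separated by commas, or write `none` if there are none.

1 → match
2 → match
3 → match
4 → match
5 → no match
6 → no match
7 → match
8 → match
9 → match
10 → no match

1, 2, 3, 4, 7, 8, 9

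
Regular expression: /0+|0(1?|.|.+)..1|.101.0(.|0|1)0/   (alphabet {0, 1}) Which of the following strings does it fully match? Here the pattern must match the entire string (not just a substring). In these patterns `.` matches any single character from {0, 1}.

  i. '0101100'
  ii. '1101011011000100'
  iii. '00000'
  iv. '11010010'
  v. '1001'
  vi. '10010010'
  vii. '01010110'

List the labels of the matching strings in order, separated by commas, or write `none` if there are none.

iii, iv

i → no match
ii → no match
iii → match
iv → match
v → no match
vi → no match
vii → no match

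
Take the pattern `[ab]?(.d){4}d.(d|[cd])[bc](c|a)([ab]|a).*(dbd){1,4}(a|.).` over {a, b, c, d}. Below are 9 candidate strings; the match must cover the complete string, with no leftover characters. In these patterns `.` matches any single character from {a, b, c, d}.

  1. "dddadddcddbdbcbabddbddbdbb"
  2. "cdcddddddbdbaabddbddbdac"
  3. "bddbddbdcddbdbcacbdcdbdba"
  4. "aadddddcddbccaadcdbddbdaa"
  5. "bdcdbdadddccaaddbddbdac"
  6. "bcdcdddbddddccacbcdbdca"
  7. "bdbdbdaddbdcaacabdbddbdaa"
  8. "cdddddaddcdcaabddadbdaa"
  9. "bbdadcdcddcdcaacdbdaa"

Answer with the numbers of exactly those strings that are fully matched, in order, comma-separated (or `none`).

1 → no match
2 → match
3 → no match
4 → match
5 → match
6 → match
7 → match
8 → match
9 → match

2, 4, 5, 6, 7, 8, 9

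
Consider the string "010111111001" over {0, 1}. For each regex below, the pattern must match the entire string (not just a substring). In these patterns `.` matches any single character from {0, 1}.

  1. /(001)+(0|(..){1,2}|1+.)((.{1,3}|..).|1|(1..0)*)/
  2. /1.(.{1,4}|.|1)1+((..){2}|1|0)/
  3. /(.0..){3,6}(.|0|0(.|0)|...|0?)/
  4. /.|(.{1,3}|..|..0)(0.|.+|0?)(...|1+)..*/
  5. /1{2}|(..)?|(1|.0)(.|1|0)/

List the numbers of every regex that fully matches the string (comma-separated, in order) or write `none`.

4

1 → no match — must start with "001"
2 → no match — must start with "1"
3 → no match
4 → match
5 → no match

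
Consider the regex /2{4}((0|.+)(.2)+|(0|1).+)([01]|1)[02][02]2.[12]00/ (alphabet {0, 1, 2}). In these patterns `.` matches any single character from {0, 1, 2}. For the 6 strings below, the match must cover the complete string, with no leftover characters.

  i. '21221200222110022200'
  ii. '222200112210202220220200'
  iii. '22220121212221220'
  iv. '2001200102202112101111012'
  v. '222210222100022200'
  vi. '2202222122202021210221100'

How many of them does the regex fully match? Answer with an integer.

1

i → no match
ii → no match
iii → no match — must end with '00'
iv → no match — must end with '00'
v → match
vi → no match
Total matched: 1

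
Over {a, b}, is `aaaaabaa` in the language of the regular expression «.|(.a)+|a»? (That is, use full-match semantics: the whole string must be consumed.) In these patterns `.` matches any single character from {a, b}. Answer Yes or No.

No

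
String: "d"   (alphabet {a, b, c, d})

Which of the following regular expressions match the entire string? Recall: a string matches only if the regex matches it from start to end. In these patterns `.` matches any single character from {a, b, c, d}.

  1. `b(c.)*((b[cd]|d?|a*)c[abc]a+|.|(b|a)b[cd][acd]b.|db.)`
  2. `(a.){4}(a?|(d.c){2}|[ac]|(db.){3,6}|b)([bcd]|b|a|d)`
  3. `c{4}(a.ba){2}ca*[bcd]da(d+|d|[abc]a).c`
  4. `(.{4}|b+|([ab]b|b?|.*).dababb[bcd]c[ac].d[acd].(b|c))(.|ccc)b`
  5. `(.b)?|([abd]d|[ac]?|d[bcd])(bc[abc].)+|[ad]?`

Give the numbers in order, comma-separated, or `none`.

1 → no match — must start with "b"
2 → no match — must start with "a"
3 → no match — must start with "c"
4 → no match — must end with "b"
5 → match

5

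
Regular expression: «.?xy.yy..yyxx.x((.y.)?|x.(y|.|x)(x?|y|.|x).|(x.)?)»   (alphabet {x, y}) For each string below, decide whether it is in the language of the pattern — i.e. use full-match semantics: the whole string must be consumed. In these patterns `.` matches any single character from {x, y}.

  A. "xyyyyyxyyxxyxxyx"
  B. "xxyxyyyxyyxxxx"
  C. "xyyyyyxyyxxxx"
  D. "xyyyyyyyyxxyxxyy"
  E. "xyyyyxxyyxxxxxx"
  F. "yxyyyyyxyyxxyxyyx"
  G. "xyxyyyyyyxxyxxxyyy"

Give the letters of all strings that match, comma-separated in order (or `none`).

A, B, C, D, E, F, G

A → match
B → match
C → match
D → match
E → match
F → match
G → match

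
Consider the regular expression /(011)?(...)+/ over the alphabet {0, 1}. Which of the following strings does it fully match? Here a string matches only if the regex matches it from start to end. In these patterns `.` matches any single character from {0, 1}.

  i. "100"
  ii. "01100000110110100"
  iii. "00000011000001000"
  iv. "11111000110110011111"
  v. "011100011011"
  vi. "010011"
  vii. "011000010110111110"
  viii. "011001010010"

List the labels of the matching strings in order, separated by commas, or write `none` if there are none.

i, v, vi, vii, viii

i. "100" → match
ii → no match
iii → no match
iv → no match
v. "011100011011" → match
vi. "010011" → match
vii → match
viii. "011001010010" → match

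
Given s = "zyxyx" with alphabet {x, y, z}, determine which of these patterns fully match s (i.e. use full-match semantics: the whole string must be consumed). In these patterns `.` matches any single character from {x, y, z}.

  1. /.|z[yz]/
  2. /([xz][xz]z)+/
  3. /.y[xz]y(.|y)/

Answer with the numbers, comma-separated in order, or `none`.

1 → no match
2 → no match — must end with "z"
3 → match

3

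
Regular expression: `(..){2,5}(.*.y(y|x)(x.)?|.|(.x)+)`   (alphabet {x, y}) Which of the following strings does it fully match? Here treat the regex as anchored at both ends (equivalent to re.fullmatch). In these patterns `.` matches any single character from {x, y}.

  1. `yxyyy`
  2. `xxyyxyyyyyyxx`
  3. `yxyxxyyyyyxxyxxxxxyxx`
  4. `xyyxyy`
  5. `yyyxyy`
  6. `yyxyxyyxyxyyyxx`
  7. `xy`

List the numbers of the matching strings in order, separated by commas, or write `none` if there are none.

1 → match
2 → match
3 → no match
4 → no match
5 → no match
6 → match
7 → no match

1, 2, 6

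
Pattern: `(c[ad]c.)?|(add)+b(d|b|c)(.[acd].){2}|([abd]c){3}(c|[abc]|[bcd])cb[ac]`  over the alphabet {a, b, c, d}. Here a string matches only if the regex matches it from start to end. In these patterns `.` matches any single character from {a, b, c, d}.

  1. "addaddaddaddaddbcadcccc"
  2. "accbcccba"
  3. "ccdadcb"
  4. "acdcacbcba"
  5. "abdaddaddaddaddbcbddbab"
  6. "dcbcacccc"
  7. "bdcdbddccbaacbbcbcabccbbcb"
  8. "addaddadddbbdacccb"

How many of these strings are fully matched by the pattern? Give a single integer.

1 → match
2 → no match
3 → no match
4 → match
5 → no match
6 → no match
7 → no match
8 → no match
Total matched: 2

2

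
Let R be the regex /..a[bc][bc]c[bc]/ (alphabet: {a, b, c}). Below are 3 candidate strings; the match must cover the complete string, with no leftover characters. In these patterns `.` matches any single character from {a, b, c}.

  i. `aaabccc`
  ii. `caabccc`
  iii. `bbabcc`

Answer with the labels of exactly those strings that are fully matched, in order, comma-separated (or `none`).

i, ii

i. `aaabccc` → match
ii. `caabccc` → match
iii. `bbabcc` → no match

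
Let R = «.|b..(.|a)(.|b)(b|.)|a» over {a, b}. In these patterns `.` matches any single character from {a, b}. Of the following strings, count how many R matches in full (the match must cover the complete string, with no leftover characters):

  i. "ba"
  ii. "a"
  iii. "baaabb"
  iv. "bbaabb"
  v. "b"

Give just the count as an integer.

i. "ba" → no match
ii. "a" → match
iii. "baaabb" → match
iv. "bbaabb" → match
v. "b" → match
Total matched: 4

4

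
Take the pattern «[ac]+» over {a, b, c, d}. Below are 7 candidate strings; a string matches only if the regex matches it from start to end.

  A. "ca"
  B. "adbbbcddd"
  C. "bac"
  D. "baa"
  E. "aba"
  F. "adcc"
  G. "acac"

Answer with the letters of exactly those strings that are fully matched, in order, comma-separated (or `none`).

A. "ca" → match
B. "adbbbcddd" → no match
C. "bac" → no match
D. "baa" → no match
E. "aba" → no match
F. "adcc" → no match
G. "acac" → match

A, G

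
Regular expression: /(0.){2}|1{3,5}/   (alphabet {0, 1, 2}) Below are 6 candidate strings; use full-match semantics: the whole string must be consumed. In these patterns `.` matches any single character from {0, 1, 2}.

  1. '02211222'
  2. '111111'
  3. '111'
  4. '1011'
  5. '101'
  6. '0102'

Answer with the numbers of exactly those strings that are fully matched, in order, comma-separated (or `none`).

1. '02211222' → no match
2. '111111' → no match
3. '111' → match
4. '1011' → no match
5. '101' → no match
6. '0102' → match

3, 6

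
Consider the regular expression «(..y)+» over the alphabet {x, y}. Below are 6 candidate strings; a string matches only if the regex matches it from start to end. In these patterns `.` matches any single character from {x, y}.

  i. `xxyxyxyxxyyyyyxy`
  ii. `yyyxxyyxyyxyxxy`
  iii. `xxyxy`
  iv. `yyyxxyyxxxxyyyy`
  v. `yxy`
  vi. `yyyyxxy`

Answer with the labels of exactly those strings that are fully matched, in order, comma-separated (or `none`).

ii, v

i → no match
ii → match
iii → no match
iv → no match
v → match
vi → no match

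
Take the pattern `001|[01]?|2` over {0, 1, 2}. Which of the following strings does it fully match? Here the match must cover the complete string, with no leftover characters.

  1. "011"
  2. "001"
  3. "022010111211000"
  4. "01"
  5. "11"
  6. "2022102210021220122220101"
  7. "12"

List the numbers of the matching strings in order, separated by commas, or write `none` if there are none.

1 → no match
2 → match
3 → no match
4 → no match
5 → no match
6 → no match
7 → no match

2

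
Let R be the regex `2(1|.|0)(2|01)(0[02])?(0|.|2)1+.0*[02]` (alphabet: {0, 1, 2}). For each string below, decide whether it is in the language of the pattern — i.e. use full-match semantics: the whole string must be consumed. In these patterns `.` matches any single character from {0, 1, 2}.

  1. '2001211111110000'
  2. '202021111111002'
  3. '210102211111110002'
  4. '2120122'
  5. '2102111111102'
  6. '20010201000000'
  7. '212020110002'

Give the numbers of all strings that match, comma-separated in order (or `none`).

1, 2, 3, 4, 6, 7

1 → match
2 → match
3 → match
4 → match
5 → no match
6 → match
7 → match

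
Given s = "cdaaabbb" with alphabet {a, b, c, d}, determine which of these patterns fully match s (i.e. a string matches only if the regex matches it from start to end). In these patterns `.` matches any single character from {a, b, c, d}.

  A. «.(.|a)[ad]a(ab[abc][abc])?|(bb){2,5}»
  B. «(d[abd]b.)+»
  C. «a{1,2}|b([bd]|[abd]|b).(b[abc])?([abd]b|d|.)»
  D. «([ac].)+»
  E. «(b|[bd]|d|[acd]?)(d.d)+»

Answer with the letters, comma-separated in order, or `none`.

A → match
B → no match — must start with "d"
C → no match
D → no match
E → no match — must end with "d"

A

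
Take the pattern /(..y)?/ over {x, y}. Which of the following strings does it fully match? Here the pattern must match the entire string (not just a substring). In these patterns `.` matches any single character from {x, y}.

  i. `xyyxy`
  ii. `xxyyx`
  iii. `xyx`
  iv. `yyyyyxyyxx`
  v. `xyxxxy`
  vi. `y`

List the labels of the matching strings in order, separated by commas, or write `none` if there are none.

none

i → no match
ii → no match
iii → no match
iv → no match
v → no match
vi → no match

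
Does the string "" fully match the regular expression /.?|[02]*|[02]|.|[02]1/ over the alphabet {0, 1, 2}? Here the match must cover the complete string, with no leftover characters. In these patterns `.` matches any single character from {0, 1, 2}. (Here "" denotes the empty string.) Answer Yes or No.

Yes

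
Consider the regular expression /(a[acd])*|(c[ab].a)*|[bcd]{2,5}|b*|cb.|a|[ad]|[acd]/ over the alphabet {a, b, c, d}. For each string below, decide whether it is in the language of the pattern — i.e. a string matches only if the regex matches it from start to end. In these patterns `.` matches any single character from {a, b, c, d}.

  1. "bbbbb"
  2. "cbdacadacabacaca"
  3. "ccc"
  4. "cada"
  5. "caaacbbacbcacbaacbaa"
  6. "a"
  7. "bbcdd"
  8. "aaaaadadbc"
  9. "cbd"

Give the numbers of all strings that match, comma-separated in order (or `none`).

1, 2, 3, 4, 5, 6, 7, 9

1 → match
2 → match
3 → match
4 → match
5 → match
6 → match
7 → match
8 → no match
9 → match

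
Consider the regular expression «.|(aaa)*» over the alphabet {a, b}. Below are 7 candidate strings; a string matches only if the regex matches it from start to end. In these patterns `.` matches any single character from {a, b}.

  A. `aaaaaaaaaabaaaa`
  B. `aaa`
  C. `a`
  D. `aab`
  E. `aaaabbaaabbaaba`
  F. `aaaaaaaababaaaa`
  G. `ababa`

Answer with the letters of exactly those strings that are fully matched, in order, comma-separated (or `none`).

A → no match
B → match
C → match
D → no match
E → no match
F → no match
G → no match

B, C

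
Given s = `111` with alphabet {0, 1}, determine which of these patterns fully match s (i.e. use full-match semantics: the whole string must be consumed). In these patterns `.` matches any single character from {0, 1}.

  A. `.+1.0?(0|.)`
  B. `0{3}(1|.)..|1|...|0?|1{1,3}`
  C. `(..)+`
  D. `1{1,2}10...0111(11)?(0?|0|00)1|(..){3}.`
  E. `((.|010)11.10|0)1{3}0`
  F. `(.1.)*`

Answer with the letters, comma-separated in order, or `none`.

A → no match
B → match
C → no match
D → no match
E → no match — must end with `10`
F → match

B, F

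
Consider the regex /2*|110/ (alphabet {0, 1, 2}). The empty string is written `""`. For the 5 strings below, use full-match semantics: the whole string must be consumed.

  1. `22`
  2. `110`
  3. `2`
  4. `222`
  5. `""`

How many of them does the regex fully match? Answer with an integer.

5

1. `22` → match
2. `110` → match
3. `2` → match
4. `222` → match
5. `""` → match
Total matched: 5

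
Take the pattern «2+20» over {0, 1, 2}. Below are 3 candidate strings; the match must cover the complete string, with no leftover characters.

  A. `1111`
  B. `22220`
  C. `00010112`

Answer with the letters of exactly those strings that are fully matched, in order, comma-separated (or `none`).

A. `1111` → no match — must start with `2`
B. `22220` → match
C. `00010112` → no match — must start with `2`

B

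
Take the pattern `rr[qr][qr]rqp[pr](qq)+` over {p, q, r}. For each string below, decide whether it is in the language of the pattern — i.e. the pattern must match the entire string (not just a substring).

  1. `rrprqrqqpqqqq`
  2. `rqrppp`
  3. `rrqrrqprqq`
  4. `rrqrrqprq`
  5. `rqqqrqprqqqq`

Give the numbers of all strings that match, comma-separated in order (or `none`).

1 → no match
2. `rqrppp` → no match — must start with `rr`
3. `rrqrrqprqq` → match
4. `rrqrrqprq` → no match — must end with `qq`
5. `rqqqrqprqqqq` → no match — must start with `rr`

3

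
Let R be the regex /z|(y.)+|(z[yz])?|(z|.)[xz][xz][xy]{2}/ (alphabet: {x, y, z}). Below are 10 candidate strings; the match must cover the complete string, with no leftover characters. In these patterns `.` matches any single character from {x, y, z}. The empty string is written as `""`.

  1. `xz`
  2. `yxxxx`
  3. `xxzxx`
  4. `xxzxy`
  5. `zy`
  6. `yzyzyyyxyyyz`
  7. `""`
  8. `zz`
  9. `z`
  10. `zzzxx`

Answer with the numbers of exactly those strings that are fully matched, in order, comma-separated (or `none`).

1. `xz` → no match
2. `yxxxx` → match
3. `xxzxx` → match
4. `xxzxy` → match
5. `zy` → match
6. `yzyzyyyxyyyz` → match
7. `""` → match
8. `zz` → match
9. `z` → match
10. `zzzxx` → match

2, 3, 4, 5, 6, 7, 8, 9, 10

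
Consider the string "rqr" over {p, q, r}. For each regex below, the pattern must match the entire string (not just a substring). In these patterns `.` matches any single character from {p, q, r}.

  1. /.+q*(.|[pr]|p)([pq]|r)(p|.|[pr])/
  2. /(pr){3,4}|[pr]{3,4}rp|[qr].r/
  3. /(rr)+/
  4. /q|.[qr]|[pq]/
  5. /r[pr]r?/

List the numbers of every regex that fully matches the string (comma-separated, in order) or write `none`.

2

1 → no match
2 → match
3 → no match — must start with "rr"
4 → no match
5 → no match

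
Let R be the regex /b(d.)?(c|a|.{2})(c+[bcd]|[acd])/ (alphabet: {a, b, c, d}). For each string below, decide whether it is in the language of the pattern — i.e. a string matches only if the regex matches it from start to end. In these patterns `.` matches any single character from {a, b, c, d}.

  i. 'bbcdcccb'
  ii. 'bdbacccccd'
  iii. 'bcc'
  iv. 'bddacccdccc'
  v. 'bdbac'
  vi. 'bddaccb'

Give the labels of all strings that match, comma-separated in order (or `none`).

ii, iii, v, vi

i → no match
ii → match
iii → match
iv → no match
v → match
vi → match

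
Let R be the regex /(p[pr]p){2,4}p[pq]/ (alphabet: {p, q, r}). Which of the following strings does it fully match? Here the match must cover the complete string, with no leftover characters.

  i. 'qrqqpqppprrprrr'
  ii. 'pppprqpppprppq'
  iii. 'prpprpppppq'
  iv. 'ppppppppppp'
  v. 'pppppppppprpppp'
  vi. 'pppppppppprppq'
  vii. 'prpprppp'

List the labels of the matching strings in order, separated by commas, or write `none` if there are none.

iii, iv, vi, vii

i → no match — must start with 'p'
ii → no match
iii → match
iv → match
v → no match
vi → match
vii → match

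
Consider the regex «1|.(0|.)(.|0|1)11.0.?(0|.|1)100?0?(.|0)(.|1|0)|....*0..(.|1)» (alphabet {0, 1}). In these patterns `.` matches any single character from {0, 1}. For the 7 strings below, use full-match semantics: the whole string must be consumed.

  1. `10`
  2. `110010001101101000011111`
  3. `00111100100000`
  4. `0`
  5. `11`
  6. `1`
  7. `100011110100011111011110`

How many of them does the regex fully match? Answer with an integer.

1 → no match
2 → no match
3 → match
4 → no match
5 → no match
6 → match
7 → no match
Total matched: 2

2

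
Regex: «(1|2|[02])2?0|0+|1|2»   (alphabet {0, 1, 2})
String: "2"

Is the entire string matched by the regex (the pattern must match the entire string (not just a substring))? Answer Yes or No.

Yes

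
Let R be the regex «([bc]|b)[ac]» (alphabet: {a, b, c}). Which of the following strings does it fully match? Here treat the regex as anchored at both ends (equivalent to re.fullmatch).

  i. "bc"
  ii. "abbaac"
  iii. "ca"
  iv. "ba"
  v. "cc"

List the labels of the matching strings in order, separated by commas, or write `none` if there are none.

i → match
ii → no match
iii → match
iv → match
v → match

i, iii, iv, v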